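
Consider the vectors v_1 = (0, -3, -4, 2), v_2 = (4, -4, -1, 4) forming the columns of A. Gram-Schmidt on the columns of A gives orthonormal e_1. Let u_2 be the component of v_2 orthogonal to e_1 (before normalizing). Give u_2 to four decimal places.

u_2 = (4.0000, -1.5172, 2.3103, 2.3448)

v_1 = (0, -3, -4, 2); ‖v_1‖ = 5.3852, so e_1 = (0.0000, -0.5571, -0.7428, 0.3714).
e_1·v_2 = 0.0000·4 + (-0.5571)·(-4) + (-0.7428)·(-1) + 0.3714·4 = 4.4567.
u_2 = v_2 − 4.4567·e_1 = (4.0000, -1.5172, 2.3103, 2.3448).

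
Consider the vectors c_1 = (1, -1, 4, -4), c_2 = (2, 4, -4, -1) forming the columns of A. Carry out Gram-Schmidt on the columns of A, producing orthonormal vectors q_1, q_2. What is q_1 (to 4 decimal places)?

c_1 = (1, -1, 4, -4); ‖c_1‖ = 5.8310, so q_1 = (0.1715, -0.1715, 0.6860, -0.6860).

q_1 = (0.1715, -0.1715, 0.6860, -0.6860)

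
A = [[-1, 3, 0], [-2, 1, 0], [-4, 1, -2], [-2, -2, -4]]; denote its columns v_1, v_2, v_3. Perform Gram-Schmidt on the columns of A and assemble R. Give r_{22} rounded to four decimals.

r_{22} = 3.7417

v_1 = (-1, -2, -4, -2); ‖v_1‖ = 5.0000, so e_1 = (-0.2000, -0.4000, -0.8000, -0.4000).
e_1·v_2 = (-0.2000)·3 + (-0.4000)·1 + (-0.8000)·1 + (-0.4000)·(-2) = -1.0000.
u_2 = v_2 + 1.0000·e_1 = (2.8000, 0.6000, 0.2000, -2.4000).
r_{22} = ‖u_2‖ = 3.7417.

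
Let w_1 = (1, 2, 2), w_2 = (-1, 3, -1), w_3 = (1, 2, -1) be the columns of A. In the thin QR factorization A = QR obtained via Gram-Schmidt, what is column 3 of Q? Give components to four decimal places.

w_1 = (1, 2, 2); ‖w_1‖ = 3.0000, so q_1 = (0.3333, 0.6667, 0.6667).
q_1·w_2 = 0.3333·(-1) + 0.6667·3 + 0.6667·(-1) = 1.0000.
u_2 = w_2 − 1.0000·q_1 = (-1.3333, 2.3333, -1.6667).
‖u_2‖ = 3.1623, so q_2 = (-0.4216, 0.7379, -0.5270).
q_1·w_3 = 0.3333·1 + 0.6667·2 + 0.6667·(-1) = 1.0000; q_2·w_3 = (-0.4216)·1 + 0.7379·2 + (-0.5270)·(-1) = 1.5811.
u_3 = w_3 − 1.0000·q_1 − 1.5811·q_2 = (1.3333, 0.1667, -0.8333).
‖u_3‖ = 1.5811, so q_3 = (0.8433, 0.1054, -0.5270).

q_3 = (0.8433, 0.1054, -0.5270)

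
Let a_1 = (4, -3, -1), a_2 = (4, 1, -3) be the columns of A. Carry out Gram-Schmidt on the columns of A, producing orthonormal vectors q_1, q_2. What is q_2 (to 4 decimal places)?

q_1 = a_1/‖a_1‖ = (4, -3, -1)/5.0990 = (0.7845, -0.5883, -0.1961).
r_{12} = q_1·a_2 = 3.1379.
u_2 = a_2 − 3.1379·q_1 = (1.5385, 2.8462, -2.3846).
‖u_2‖ = 4.0192, so q_2 = (0.3828, 0.7081, -0.5933).

q_2 = (0.3828, 0.7081, -0.5933)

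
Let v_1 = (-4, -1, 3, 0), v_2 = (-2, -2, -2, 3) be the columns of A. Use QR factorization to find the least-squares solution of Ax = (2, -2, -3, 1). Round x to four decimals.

v_1 = (-4, -1, 3, 0); ‖v_1‖ = 5.0990, so q_1 = (-0.7845, -0.1961, 0.5883, 0.0000).
q_1·v_2 = (-0.7845)·(-2) + (-0.1961)·(-2) + 0.5883·(-2) + 0.0000·3 = 0.7845.
u_2 = v_2 − 0.7845·q_1 = (-1.3846, -1.8462, -2.4615, 3.0000).
‖u_2‖ = 4.5149, so q_2 = (-0.3067, -0.4089, -0.5452, 0.6645).
Qᵀb = (-2.9417, 2.5045).
Back-substitute: x_2 = 2.5045/4.5149 = 0.5547.
x_1 = (-2.9417 − 0.7845·0.5547)/5.0990 = -0.6623.

x = (-0.6623, 0.5547)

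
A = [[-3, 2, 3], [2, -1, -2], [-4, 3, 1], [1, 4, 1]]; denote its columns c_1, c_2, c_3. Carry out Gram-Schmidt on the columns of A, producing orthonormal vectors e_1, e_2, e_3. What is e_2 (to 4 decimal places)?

c_1 = (-3, 2, -4, 1); ‖c_1‖ = 5.4772, so e_1 = (-0.5477, 0.3651, -0.7303, 0.1826).
e_1·c_2 = (-0.5477)·2 + 0.3651·(-1) + (-0.7303)·3 + 0.1826·4 = -2.9212.
u_2 = c_2 + 2.9212·e_1 = (0.4000, 0.0667, 0.8667, 4.5333).
‖u_2‖ = 4.6332, so e_2 = (0.0863, 0.0144, 0.1871, 0.9784).

e_2 = (0.0863, 0.0144, 0.1871, 0.9784)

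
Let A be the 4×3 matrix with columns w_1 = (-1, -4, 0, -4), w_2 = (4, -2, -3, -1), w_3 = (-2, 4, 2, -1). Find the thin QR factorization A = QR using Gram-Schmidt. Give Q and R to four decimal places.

Q = [[-0.1741, 0.8009, 0.1625], [-0.6963, -0.1945, 0.6771], [0.0000, -0.5663, 0.0045], [-0.6963, -0.0057, -0.7177]], R = [[5.7446, 1.3926, -1.7408], [0.0000, 5.2972, -3.5067], [0.0000, 0.0000, 3.1101]]

w_1 = (-1, -4, 0, -4); ‖w_1‖ = 5.7446, so q_1 = (-0.1741, -0.6963, 0.0000, -0.6963).
q_1·w_2 = (-0.1741)·4 + (-0.6963)·(-2) + 0.0000·(-3) + (-0.6963)·(-1) = 1.3926.
u_2 = w_2 − 1.3926·q_1 = (4.2424, -1.0303, -3.0000, -0.0303).
‖u_2‖ = 5.2972, so q_2 = (0.8009, -0.1945, -0.5663, -0.0057).
q_1·w_3 = (-0.1741)·(-2) + (-0.6963)·4 + 0.0000·2 + (-0.6963)·(-1) = -1.7408; q_2·w_3 = 0.8009·(-2) + (-0.1945)·4 + (-0.5663)·2 + (-0.0057)·(-1) = -3.5067.
u_3 = w_3 + 1.7408·q_1 + 3.5067·q_2 = (0.5054, 2.1058, 0.0140, -2.2322).
‖u_3‖ = 3.1101, so q_3 = (0.1625, 0.6771, 0.0045, -0.7177).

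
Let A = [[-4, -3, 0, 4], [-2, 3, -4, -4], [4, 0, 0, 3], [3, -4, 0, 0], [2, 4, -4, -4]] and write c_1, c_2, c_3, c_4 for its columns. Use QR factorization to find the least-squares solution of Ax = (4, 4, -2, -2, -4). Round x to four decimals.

e_1 = c_1/‖c_1‖ = (-4, -2, 4, 3, 2)/7.0000 = (-0.5714, -0.2857, 0.5714, 0.4286, 0.2857).
r_{12} = e_1·c_2 = 0.2857.
u_2 = c_2 − 0.2857·e_1 = (-2.8367, 3.0816, -0.1633, -4.1224, 3.9184).
‖u_2‖ = 7.0653, so e_2 = (-0.4015, 0.4362, -0.0231, -0.5835, 0.5546).
r_{13} = e_1·c_3 = 0.0000; r_{23} = e_2·c_3 = -3.9630.
u_3 = c_3 + 0.0000·e_1 + 3.9630·e_2 = (-1.5912, -2.2715, -0.0916, -2.3123, -1.8021).
‖u_3‖ = 4.0366, so e_3 = (-0.3942, -0.5627, -0.0227, -0.5728, -0.4464).
r_{14} = e_1·c_4 = -0.5714; r_{24} = e_2·c_4 = -5.6384; r_{34} = e_3·c_4 = 2.3918.
u_4 = c_4 + 0.5714·e_1 + 5.6384·e_2 − 2.3918·e_3 = (2.3525, -0.3581, 3.2505, -1.6748, 0.3581).
‖u_4‖ = 4.3774, so e_4 = (0.5374, -0.0818, 0.7426, -0.3826, 0.0818).
Qᵀb = (-6.5714, -0.8666, -0.8508, 0.7753).
Back-substitute: x_4 = 0.7753/4.3774 = 0.1771.
x_3 = (-0.8508 − 2.3918·0.1771)/4.0366 = -0.3157.
x_2 = (-0.8666 + 3.9630·(-0.3157) + 5.6384·0.1771)/7.0653 = -0.1584.
x_1 = (-6.5714 − 0.2857·(-0.1584) + 0.0000·(-0.3157) + 0.5714·0.1771)/7.0000 = -0.9179.

x = (-0.9179, -0.1584, -0.3157, 0.1771)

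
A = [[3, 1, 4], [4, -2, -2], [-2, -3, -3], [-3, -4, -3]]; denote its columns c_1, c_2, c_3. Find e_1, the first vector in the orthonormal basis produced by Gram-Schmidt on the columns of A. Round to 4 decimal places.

e_1 = (0.4867, 0.6489, -0.3244, -0.4867)

c_1 = (3, 4, -2, -3); ‖c_1‖ = 6.1644, so e_1 = (0.4867, 0.6489, -0.3244, -0.4867).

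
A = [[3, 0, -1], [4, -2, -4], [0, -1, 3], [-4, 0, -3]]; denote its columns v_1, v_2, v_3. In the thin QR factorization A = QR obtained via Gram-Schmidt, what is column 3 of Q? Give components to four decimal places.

v_1 = (3, 4, 0, -4); ‖v_1‖ = 6.4031, so e_1 = (0.4685, 0.6247, 0.0000, -0.6247).
e_1·v_2 = 0.4685·0 + 0.6247·(-2) + 0.0000·(-1) + (-0.6247)·0 = -1.2494.
u_2 = v_2 + 1.2494·e_1 = (0.5854, -1.2195, -1.0000, -0.7805).
‖u_2‖ = 1.8545, so e_2 = (0.3157, -0.6576, -0.5392, -0.4209).
e_1·v_3 = 0.4685·(-1) + 0.6247·(-4) + 0.0000·3 + (-0.6247)·(-3) = -1.0932; e_2·v_3 = 0.3157·(-1) + (-0.6576)·(-4) + (-0.5392)·3 + (-0.4209)·(-3) = 1.9597.
u_3 = v_3 + 1.0932·e_1 − 1.9597·e_2 = (-1.1064, -2.0284, 4.0567, -2.8582).
‖u_3‖ = 5.4740, so e_3 = (-0.2021, -0.3705, 0.7411, -0.5221).

e_3 = (-0.2021, -0.3705, 0.7411, -0.5221)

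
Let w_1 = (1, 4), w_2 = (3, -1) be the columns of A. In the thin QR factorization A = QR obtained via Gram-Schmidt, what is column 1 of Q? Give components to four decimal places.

q_1 = (0.2425, 0.9701)

w_1 = (1, 4); ‖w_1‖ = 4.1231, so q_1 = (0.2425, 0.9701).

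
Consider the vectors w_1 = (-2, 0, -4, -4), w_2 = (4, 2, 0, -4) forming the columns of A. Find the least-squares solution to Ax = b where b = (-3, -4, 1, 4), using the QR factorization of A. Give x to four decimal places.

x = (-0.1753, -0.9610)

w_1 = (-2, 0, -4, -4); ‖w_1‖ = 6.0000, so e_1 = (-0.3333, 0.0000, -0.6667, -0.6667).
e_1·w_2 = (-0.3333)·4 + 0.0000·2 + (-0.6667)·0 + (-0.6667)·(-4) = 1.3333.
u_2 = w_2 − 1.3333·e_1 = (4.4444, 2.0000, 0.8889, -3.1111).
‖u_2‖ = 5.8500, so e_2 = (0.7597, 0.3419, 0.1519, -0.5318).
Qᵀb = (-2.3333, -5.6221).
Back-substitute: x_2 = -5.6221/5.8500 = -0.9610.
x_1 = (-2.3333 − 1.3333·(-0.9610))/6.0000 = -0.1753.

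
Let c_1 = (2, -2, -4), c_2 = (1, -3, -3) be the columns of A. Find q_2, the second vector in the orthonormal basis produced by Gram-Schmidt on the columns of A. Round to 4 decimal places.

c_1 = (2, -2, -4); ‖c_1‖ = 4.8990, so q_1 = (0.4082, -0.4082, -0.8165).
q_1·c_2 = 0.4082·1 + (-0.4082)·(-3) + (-0.8165)·(-3) = 4.0825.
u_2 = c_2 − 4.0825·q_1 = (-0.6667, -1.3333, 0.3333).
‖u_2‖ = 1.5275, so q_2 = (-0.4364, -0.8729, 0.2182).

q_2 = (-0.4364, -0.8729, 0.2182)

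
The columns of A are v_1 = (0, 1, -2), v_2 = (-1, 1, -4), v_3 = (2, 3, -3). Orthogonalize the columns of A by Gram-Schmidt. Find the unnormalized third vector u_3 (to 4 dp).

u_3 = (0.2222, -0.2222, -0.1111)

e_1 = v_1/‖v_1‖ = (0, 1, -2)/2.2361 = (0.0000, 0.4472, -0.8944).
r_{12} = e_1·v_2 = 4.0249.
u_2 = v_2 − 4.0249·e_1 = (-1.0000, -0.8000, -0.4000).
‖u_2‖ = 1.3416, so e_2 = (-0.7454, -0.5963, -0.2981).
r_{13} = e_1·v_3 = 4.0249; r_{23} = e_2·v_3 = -2.3851.
u_3 = v_3 − 4.0249·e_1 + 2.3851·e_2 = (0.2222, -0.2222, -0.1111).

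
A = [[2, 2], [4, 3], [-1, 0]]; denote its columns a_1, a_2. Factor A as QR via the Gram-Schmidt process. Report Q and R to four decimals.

Q = [[0.4364, 0.5293], [0.8729, -0.0529], [-0.2182, 0.8468]], R = [[4.5826, 3.4915], [0.0000, 0.8997]]

e_1 = a_1/‖a_1‖ = (2, 4, -1)/4.5826 = (0.4364, 0.8729, -0.2182).
r_{12} = e_1·a_2 = 3.4915.
u_2 = a_2 − 3.4915·e_1 = (0.4762, -0.0476, 0.7619).
‖u_2‖ = 0.8997, so e_2 = (0.5293, -0.0529, 0.8468).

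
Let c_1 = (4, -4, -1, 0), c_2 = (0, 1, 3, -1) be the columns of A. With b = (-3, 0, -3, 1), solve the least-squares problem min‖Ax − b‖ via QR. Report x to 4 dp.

e_1 = c_1/‖c_1‖ = (4, -4, -1, 0)/5.7446 = (0.6963, -0.6963, -0.1741, 0.0000).
r_{12} = e_1·c_2 = -1.2185.
u_2 = c_2 + 1.2185·e_1 = (0.8485, 0.1515, 2.7879, -1.0000).
‖u_2‖ = 3.0847, so e_2 = (0.2751, 0.0491, 0.9038, -0.3242).
Qᵀb = (-1.5667, -3.8607).
Back-substitute: x_2 = -3.8607/3.0847 = -1.2516.
x_1 = (-1.5667 + 1.2185·(-1.2516))/5.7446 = -0.5382.

x = (-0.5382, -1.2516)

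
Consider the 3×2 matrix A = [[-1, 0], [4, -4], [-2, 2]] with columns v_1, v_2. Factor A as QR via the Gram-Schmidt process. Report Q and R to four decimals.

Q = [[-0.2182, -0.9759], [0.8729, -0.1952], [-0.4364, 0.0976]], R = [[4.5826, -4.3644], [0.0000, 0.9759]]

e_1 = v_1/‖v_1‖ = (-1, 4, -2)/4.5826 = (-0.2182, 0.8729, -0.4364).
r_{12} = e_1·v_2 = -4.3644.
u_2 = v_2 + 4.3644·e_1 = (-0.9524, -0.1905, 0.0952).
‖u_2‖ = 0.9759, so e_2 = (-0.9759, -0.1952, 0.0976).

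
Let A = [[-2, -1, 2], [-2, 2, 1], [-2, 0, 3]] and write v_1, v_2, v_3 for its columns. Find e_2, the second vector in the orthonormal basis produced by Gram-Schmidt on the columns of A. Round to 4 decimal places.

e_2 = (-0.6172, 0.7715, -0.1543)

e_1 = v_1/‖v_1‖ = (-2, -2, -2)/3.4641 = (-0.5774, -0.5774, -0.5774).
r_{12} = e_1·v_2 = -0.5774.
u_2 = v_2 + 0.5774·e_1 = (-1.3333, 1.6667, -0.3333).
‖u_2‖ = 2.1602, so e_2 = (-0.6172, 0.7715, -0.1543).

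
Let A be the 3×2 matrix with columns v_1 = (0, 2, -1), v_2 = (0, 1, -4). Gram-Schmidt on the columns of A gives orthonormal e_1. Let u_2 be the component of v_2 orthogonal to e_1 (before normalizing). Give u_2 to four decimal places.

u_2 = (0.0000, -1.4000, -2.8000)

v_1 = (0, 2, -1); ‖v_1‖ = 2.2361, so e_1 = (0.0000, 0.8944, -0.4472).
e_1·v_2 = 0.0000·0 + 0.8944·1 + (-0.4472)·(-4) = 2.6833.
u_2 = v_2 − 2.6833·e_1 = (0.0000, -1.4000, -2.8000).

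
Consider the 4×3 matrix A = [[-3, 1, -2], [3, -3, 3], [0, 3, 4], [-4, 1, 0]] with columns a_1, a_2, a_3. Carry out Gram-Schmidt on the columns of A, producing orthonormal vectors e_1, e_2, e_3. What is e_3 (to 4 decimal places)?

e_3 = (-0.0990, 0.6522, 0.4974, 0.5634)

a_1 = (-3, 3, 0, -4); ‖a_1‖ = 5.8310, so e_1 = (-0.5145, 0.5145, 0.0000, -0.6860).
e_1·a_2 = (-0.5145)·1 + 0.5145·(-3) + 0.0000·3 + (-0.6860)·1 = -2.7440.
u_2 = a_2 + 2.7440·e_1 = (-0.4118, -1.5882, 3.0000, -0.8824).
‖u_2‖ = 3.5314, so e_2 = (-0.1166, -0.4498, 0.8495, -0.2499).
e_1·a_3 = (-0.5145)·(-2) + 0.5145·3 + 0.0000·4 + (-0.6860)·0 = 2.5725; e_2·a_3 = (-0.1166)·(-2) + (-0.4498)·3 + 0.8495·4 + (-0.2499)·0 = 2.2821.
u_3 = a_3 − 2.5725·e_1 − 2.2821·e_2 = (-0.4104, 2.7028, 2.0613, 2.3349).
‖u_3‖ = 4.1442, so e_3 = (-0.0990, 0.6522, 0.4974, 0.5634).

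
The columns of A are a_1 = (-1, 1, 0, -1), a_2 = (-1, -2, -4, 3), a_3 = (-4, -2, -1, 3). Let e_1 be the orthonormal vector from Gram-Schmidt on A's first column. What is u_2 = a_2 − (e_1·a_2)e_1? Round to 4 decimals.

a_1 = (-1, 1, 0, -1); ‖a_1‖ = 1.7321, so e_1 = (-0.5774, 0.5774, 0.0000, -0.5774).
e_1·a_2 = (-0.5774)·(-1) + 0.5774·(-2) + 0.0000·(-4) + (-0.5774)·3 = -2.3094.
u_2 = a_2 + 2.3094·e_1 = (-2.3333, -0.6667, -4.0000, 1.6667).

u_2 = (-2.3333, -0.6667, -4.0000, 1.6667)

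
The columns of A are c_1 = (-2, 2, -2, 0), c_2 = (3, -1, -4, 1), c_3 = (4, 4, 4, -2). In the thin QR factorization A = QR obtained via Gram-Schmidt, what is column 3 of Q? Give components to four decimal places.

q_3 = (0.5764, 0.7572, 0.1808, -0.2486)

q_1 = c_1/‖c_1‖ = (-2, 2, -2, 0)/3.4641 = (-0.5774, 0.5774, -0.5774, 0.0000).
r_{12} = q_1·c_2 = 0.0000.
u_2 = c_2 + 0.0000·q_1 = (3.0000, -1.0000, -4.0000, 1.0000).
‖u_2‖ = 5.1962, so q_2 = (0.5774, -0.1925, -0.7698, 0.1925).
r_{13} = q_1·c_3 = -2.3094; r_{23} = q_2·c_3 = -1.9245.
u_3 = c_3 + 2.3094·q_1 + 1.9245·q_2 = (3.7778, 4.9630, 1.1852, -1.6296).
‖u_3‖ = 6.5546, so q_3 = (0.5764, 0.7572, 0.1808, -0.2486).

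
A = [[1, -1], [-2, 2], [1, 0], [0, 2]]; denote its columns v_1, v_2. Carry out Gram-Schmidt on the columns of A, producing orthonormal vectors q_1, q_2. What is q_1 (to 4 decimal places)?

q_1 = (0.4082, -0.8165, 0.4082, 0.0000)

v_1 = (1, -2, 1, 0); ‖v_1‖ = 2.4495, so q_1 = (0.4082, -0.8165, 0.4082, 0.0000).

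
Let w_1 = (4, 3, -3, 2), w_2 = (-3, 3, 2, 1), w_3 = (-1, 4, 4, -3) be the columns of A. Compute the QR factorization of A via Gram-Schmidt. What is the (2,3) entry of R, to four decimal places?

r_{23} = 3.8970

e_1 = w_1/‖w_1‖ = (4, 3, -3, 2)/6.1644 = (0.6489, 0.4867, -0.4867, 0.3244).
r_{12} = e_1·w_2 = -1.1355.
u_2 = w_2 + 1.1355·e_1 = (-2.2632, 3.5526, 1.4474, 1.3684).
‖u_2‖ = 4.6595, so e_2 = (-0.4857, 0.7625, 0.3106, 0.2937).
r_{23} = e_2·w_3 = 3.8970.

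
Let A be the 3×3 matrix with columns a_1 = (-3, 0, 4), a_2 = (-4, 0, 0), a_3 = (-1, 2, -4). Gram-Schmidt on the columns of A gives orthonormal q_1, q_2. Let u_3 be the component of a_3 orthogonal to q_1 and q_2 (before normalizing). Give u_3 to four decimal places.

a_1 = (-3, 0, 4); ‖a_1‖ = 5.0000, so q_1 = (-0.6000, 0.0000, 0.8000).
q_1·a_2 = (-0.6000)·(-4) + 0.0000·0 + 0.8000·0 = 2.4000.
u_2 = a_2 − 2.4000·q_1 = (-2.5600, 0.0000, -1.9200).
‖u_2‖ = 3.2000, so q_2 = (-0.8000, 0.0000, -0.6000).
q_1·a_3 = (-0.6000)·(-1) + 0.0000·2 + 0.8000·(-4) = -2.6000; q_2·a_3 = (-0.8000)·(-1) + 0.0000·2 + (-0.6000)·(-4) = 3.2000.
u_3 = a_3 + 2.6000·q_1 − 3.2000·q_2 = (0.0000, 2.0000, 0.0000).

u_3 = (0.0000, 2.0000, 0.0000)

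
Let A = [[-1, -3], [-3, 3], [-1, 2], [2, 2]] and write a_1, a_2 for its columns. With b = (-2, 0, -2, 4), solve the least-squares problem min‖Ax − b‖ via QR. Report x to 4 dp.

x = (0.9412, 0.5294)

q_1 = a_1/‖a_1‖ = (-1, -3, -1, 2)/3.8730 = (-0.2582, -0.7746, -0.2582, 0.5164).
r_{12} = q_1·a_2 = -1.0328.
u_2 = a_2 + 1.0328·q_1 = (-3.2667, 2.2000, 1.7333, 2.5333).
‖u_2‖ = 4.9933, so q_2 = (-0.6542, 0.4406, 0.3471, 0.5073).
Qᵀb = (3.0984, 2.6435).
Back-substitute: x_2 = 2.6435/4.9933 = 0.5294.
x_1 = (3.0984 + 1.0328·0.5294)/3.8730 = 0.9412.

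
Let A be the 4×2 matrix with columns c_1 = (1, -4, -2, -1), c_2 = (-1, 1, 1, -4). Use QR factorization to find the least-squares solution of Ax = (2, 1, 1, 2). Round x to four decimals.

x = (-0.3374, -0.4743)

c_1 = (1, -4, -2, -1); ‖c_1‖ = 4.6904, so e_1 = (0.2132, -0.8528, -0.4264, -0.2132).
e_1·c_2 = 0.2132·(-1) + (-0.8528)·1 + (-0.4264)·1 + (-0.2132)·(-4) = -0.6396.
u_2 = c_2 + 0.6396·e_1 = (-0.8636, 0.4545, 0.7273, -4.1364).
‖u_2‖ = 4.3117, so e_2 = (-0.2003, 0.1054, 0.1687, -0.9593).
Qᵀb = (-1.2792, -2.0452).
Back-substitute: x_2 = -2.0452/4.3117 = -0.4743.
x_1 = (-1.2792 + 0.6396·(-0.4743))/4.6904 = -0.3374.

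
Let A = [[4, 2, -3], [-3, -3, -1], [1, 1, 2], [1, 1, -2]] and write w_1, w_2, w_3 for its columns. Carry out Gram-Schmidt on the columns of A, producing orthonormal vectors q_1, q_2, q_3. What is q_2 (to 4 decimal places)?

q_2 = (-0.6383, -0.6963, 0.2321, 0.2321)

w_1 = (4, -3, 1, 1); ‖w_1‖ = 5.1962, so q_1 = (0.7698, -0.5774, 0.1925, 0.1925).
q_1·w_2 = 0.7698·2 + (-0.5774)·(-3) + 0.1925·1 + 0.1925·1 = 3.6566.
u_2 = w_2 − 3.6566·q_1 = (-0.8148, -0.8889, 0.2963, 0.2963).
‖u_2‖ = 1.2766, so q_2 = (-0.6383, -0.6963, 0.2321, 0.2321).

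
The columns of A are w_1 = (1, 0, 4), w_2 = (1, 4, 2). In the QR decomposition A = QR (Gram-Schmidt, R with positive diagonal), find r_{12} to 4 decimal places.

w_1 = (1, 0, 4); ‖w_1‖ = 4.1231, so q_1 = (0.2425, 0.0000, 0.9701).
r_{12} = q_1·w_2 = 2.1828.

r_{12} = 2.1828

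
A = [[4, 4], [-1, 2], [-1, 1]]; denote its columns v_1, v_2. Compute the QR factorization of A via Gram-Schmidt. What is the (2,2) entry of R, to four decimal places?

q_1 = v_1/‖v_1‖ = (4, -1, -1)/4.2426 = (0.9428, -0.2357, -0.2357).
r_{12} = q_1·v_2 = 3.0641.
u_2 = v_2 − 3.0641·q_1 = (1.1111, 2.7222, 1.7222).
r_{22} = ‖u_2‖ = 3.4075.

r_{22} = 3.4075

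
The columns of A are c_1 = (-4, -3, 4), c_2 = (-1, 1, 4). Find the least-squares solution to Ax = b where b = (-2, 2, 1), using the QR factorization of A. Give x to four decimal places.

x = (-0.0624, 0.5033)

c_1 = (-4, -3, 4); ‖c_1‖ = 6.4031, so e_1 = (-0.6247, -0.4685, 0.6247).
e_1·c_2 = (-0.6247)·(-1) + (-0.4685)·1 + 0.6247·4 = 2.6550.
u_2 = c_2 − 2.6550·e_1 = (0.6585, 2.2439, 2.3415).
‖u_2‖ = 3.3093, so e_2 = (0.1990, 0.6781, 0.7075).
Qᵀb = (0.9370, 1.6657).
Back-substitute: x_2 = 1.6657/3.3093 = 0.5033.
x_1 = (0.9370 − 2.6550·0.5033)/6.4031 = -0.0624.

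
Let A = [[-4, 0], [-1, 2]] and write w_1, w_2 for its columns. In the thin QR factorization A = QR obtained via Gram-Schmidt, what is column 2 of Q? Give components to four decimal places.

w_1 = (-4, -1); ‖w_1‖ = 4.1231, so e_1 = (-0.9701, -0.2425).
e_1·w_2 = (-0.9701)·0 + (-0.2425)·2 = -0.4851.
u_2 = w_2 + 0.4851·e_1 = (-0.4706, 1.8824).
‖u_2‖ = 1.9403, so e_2 = (-0.2425, 0.9701).

e_2 = (-0.2425, 0.9701)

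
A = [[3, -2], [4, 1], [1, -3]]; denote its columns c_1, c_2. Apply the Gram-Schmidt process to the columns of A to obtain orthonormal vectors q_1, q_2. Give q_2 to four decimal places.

q_1 = c_1/‖c_1‖ = (3, 4, 1)/5.0990 = (0.5883, 0.7845, 0.1961).
r_{12} = q_1·c_2 = -0.9806.
u_2 = c_2 + 0.9806·q_1 = (-1.4231, 1.7692, -2.8077).
‖u_2‖ = 3.6109, so q_2 = (-0.3941, 0.4900, -0.7776).

q_2 = (-0.3941, 0.4900, -0.7776)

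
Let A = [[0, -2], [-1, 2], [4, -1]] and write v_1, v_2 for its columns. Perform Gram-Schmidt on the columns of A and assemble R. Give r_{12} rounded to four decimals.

v_1 = (0, -1, 4); ‖v_1‖ = 4.1231, so e_1 = (0.0000, -0.2425, 0.9701).
r_{12} = e_1·v_2 = -1.4552.

r_{12} = -1.4552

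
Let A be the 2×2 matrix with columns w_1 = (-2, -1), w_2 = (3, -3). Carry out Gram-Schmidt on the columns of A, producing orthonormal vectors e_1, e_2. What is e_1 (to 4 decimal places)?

w_1 = (-2, -1); ‖w_1‖ = 2.2361, so e_1 = (-0.8944, -0.4472).

e_1 = (-0.8944, -0.4472)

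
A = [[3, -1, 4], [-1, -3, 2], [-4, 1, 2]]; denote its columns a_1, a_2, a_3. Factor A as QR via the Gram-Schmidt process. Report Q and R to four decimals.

a_1 = (3, -1, -4); ‖a_1‖ = 5.0990, so e_1 = (0.5883, -0.1961, -0.7845).
e_1·a_2 = 0.5883·(-1) + (-0.1961)·(-3) + (-0.7845)·1 = -0.7845.
u_2 = a_2 + 0.7845·e_1 = (-0.5385, -3.1538, 0.3846).
‖u_2‖ = 3.2225, so e_2 = (-0.1671, -0.9787, 0.1194).
e_1·a_3 = 0.5883·4 + (-0.1961)·2 + (-0.7845)·2 = 0.3922; e_2·a_3 = (-0.1671)·4 + (-0.9787)·2 + 0.1194·2 = -2.3870.
u_3 = a_3 − 0.3922·e_1 + 2.3870·e_2 = (3.3704, -0.2593, 2.5926).
‖u_3‖ = 4.2601, so e_3 = (0.7912, -0.0609, 0.6086).

Q = [[0.5883, -0.1671, 0.7912], [-0.1961, -0.9787, -0.0609], [-0.7845, 0.1194, 0.6086]], R = [[5.0990, -0.7845, 0.3922], [0.0000, 3.2225, -2.3870], [0.0000, 0.0000, 4.2601]]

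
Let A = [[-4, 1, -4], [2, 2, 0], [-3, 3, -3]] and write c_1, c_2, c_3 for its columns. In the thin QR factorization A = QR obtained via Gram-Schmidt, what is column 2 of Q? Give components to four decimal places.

q_2 = (-0.0721, 0.7828, 0.6180)

c_1 = (-4, 2, -3); ‖c_1‖ = 5.3852, so q_1 = (-0.7428, 0.3714, -0.5571).
q_1·c_2 = (-0.7428)·1 + 0.3714·2 + (-0.5571)·3 = -1.6713.
u_2 = c_2 + 1.6713·q_1 = (-0.2414, 2.6207, 2.0690).
‖u_2‖ = 3.3477, so q_2 = (-0.0721, 0.7828, 0.6180).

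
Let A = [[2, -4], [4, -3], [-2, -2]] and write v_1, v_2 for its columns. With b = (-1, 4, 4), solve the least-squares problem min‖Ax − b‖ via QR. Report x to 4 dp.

x = (-0.1864, -0.6545)

v_1 = (2, 4, -2); ‖v_1‖ = 4.8990, so e_1 = (0.4082, 0.8165, -0.4082).
e_1·v_2 = 0.4082·(-4) + 0.8165·(-3) + (-0.4082)·(-2) = -3.2660.
u_2 = v_2 + 3.2660·e_1 = (-2.6667, -0.3333, -3.3333).
‖u_2‖ = 4.2817, so e_2 = (-0.6228, -0.0778, -0.7785).
Qᵀb = (1.2247, -2.8026).
Back-substitute: x_2 = -2.8026/4.2817 = -0.6545.
x_1 = (1.2247 + 3.2660·(-0.6545))/4.8990 = -0.1864.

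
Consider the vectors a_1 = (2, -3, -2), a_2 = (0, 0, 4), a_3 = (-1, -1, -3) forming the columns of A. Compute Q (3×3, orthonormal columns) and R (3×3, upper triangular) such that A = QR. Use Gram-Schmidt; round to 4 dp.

q_1 = a_1/‖a_1‖ = (2, -3, -2)/4.1231 = (0.4851, -0.7276, -0.4851).
r_{12} = q_1·a_2 = -1.9403.
u_2 = a_2 + 1.9403·q_1 = (0.9412, -1.4118, 3.0588).
‖u_2‖ = 3.4979, so q_2 = (0.2691, -0.4036, 0.8745).
r_{13} = q_1·a_3 = 1.6977; r_{23} = q_2·a_3 = -2.4889.
u_3 = a_3 − 1.6977·q_1 + 2.4889·q_2 = (-1.1538, -0.7692, 0.0000).
‖u_3‖ = 1.3868, so q_3 = (-0.8321, -0.5547, 0.0000).

Q = [[0.4851, 0.2691, -0.8321], [-0.7276, -0.4036, -0.5547], [-0.4851, 0.8745, 0.0000]], R = [[4.1231, -1.9403, 1.6977], [0.0000, 3.4979, -2.4889], [0.0000, 0.0000, 1.3868]]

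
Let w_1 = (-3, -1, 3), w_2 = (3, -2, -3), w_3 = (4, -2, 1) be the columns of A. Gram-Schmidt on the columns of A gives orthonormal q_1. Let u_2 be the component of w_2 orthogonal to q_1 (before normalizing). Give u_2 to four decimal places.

q_1 = w_1/‖w_1‖ = (-3, -1, 3)/4.3589 = (-0.6882, -0.2294, 0.6882).
r_{12} = q_1·w_2 = -3.6707.
u_2 = w_2 + 3.6707·q_1 = (0.4737, -2.8421, -0.4737).

u_2 = (0.4737, -2.8421, -0.4737)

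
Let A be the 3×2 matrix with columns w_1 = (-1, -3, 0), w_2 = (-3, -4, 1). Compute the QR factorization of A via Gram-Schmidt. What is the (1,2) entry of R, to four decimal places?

w_1 = (-1, -3, 0); ‖w_1‖ = 3.1623, so e_1 = (-0.3162, -0.9487, 0.0000).
r_{12} = e_1·w_2 = 4.7434.

r_{12} = 4.7434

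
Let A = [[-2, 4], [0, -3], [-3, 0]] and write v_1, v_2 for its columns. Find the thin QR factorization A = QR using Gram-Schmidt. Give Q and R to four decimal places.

v_1 = (-2, 0, -3); ‖v_1‖ = 3.6056, so q_1 = (-0.5547, 0.0000, -0.8321).
q_1·v_2 = (-0.5547)·4 + 0.0000·(-3) + (-0.8321)·0 = -2.2188.
u_2 = v_2 + 2.2188·q_1 = (2.7692, -3.0000, -1.8462).
‖u_2‖ = 4.4807, so q_2 = (0.6180, -0.6695, -0.4120).

Q = [[-0.5547, 0.6180], [0.0000, -0.6695], [-0.8321, -0.4120]], R = [[3.6056, -2.2188], [0.0000, 4.4807]]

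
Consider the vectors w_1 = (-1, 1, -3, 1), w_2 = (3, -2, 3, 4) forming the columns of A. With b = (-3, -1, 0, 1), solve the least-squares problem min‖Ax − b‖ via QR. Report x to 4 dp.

x = (0.2360, -0.0169)

w_1 = (-1, 1, -3, 1); ‖w_1‖ = 3.4641, so e_1 = (-0.2887, 0.2887, -0.8660, 0.2887).
e_1·w_2 = (-0.2887)·3 + 0.2887·(-2) + (-0.8660)·3 + 0.2887·4 = -2.8868.
u_2 = w_2 + 2.8868·e_1 = (2.1667, -1.1667, 0.5000, 4.8333).
‖u_2‖ = 5.4467, so e_2 = (0.3978, -0.2142, 0.0918, 0.8874).
Qᵀb = (0.8660, -0.0918).
Back-substitute: x_2 = -0.0918/5.4467 = -0.0169.
x_1 = (0.8660 + 2.8868·(-0.0169))/3.4641 = 0.2360.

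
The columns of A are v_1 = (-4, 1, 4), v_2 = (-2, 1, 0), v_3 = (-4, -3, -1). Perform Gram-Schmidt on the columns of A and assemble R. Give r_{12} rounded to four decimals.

q_1 = v_1/‖v_1‖ = (-4, 1, 4)/5.7446 = (-0.6963, 0.1741, 0.6963).
r_{12} = q_1·v_2 = 1.5667.

r_{12} = 1.5667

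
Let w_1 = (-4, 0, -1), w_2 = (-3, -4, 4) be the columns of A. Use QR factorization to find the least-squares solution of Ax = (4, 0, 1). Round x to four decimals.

e_1 = w_1/‖w_1‖ = (-4, 0, -1)/4.1231 = (-0.9701, 0.0000, -0.2425).
r_{12} = e_1·w_2 = 1.9403.
u_2 = w_2 − 1.9403·e_1 = (-1.1176, -4.0000, 4.4706).
‖u_2‖ = 6.1021, so e_2 = (-0.1832, -0.6555, 0.7326).
Qᵀb = (-4.1231, 0.0000).
Back-substitute: x_2 = 0.0000/6.1021 = 0.0000.
x_1 = (-4.1231 − 1.9403·0.0000)/4.1231 = -1.0000.

x = (-1.0000, 0.0000)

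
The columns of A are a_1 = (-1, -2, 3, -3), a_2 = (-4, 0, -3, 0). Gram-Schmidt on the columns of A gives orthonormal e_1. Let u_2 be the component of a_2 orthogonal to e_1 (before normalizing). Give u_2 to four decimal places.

u_2 = (-4.2174, -0.4348, -2.3478, -0.6522)

e_1 = a_1/‖a_1‖ = (-1, -2, 3, -3)/4.7958 = (-0.2085, -0.4170, 0.6255, -0.6255).
r_{12} = e_1·a_2 = -1.0426.
u_2 = a_2 + 1.0426·e_1 = (-4.2174, -0.4348, -2.3478, -0.6522).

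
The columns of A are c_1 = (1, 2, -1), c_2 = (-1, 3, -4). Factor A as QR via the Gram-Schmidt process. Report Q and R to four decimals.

Q = [[0.4082, -0.7071], [0.8165, 0.0000], [-0.4082, -0.7071]], R = [[2.4495, 3.6742], [0.0000, 3.5355]]

c_1 = (1, 2, -1); ‖c_1‖ = 2.4495, so e_1 = (0.4082, 0.8165, -0.4082).
e_1·c_2 = 0.4082·(-1) + 0.8165·3 + (-0.4082)·(-4) = 3.6742.
u_2 = c_2 − 3.6742·e_1 = (-2.5000, 0.0000, -2.5000).
‖u_2‖ = 3.5355, so e_2 = (-0.7071, 0.0000, -0.7071).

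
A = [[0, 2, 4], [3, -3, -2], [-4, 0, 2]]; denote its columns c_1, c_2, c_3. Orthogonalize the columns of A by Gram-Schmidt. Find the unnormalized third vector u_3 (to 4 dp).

c_1 = (0, 3, -4); ‖c_1‖ = 5.0000, so e_1 = (0.0000, 0.6000, -0.8000).
e_1·c_2 = 0.0000·2 + 0.6000·(-3) + (-0.8000)·0 = -1.8000.
u_2 = c_2 + 1.8000·e_1 = (2.0000, -1.9200, -1.4400).
‖u_2‖ = 3.1241, so e_2 = (0.6402, -0.6146, -0.4609).
e_1·c_3 = 0.0000·4 + 0.6000·(-2) + (-0.8000)·2 = -2.8000; e_2·c_3 = 0.6402·4 + (-0.6146)·(-2) + (-0.4609)·2 = 2.8680.
u_3 = c_3 + 2.8000·e_1 − 2.8680·e_2 = (2.1639, 1.4426, 1.0820).

u_3 = (2.1639, 1.4426, 1.0820)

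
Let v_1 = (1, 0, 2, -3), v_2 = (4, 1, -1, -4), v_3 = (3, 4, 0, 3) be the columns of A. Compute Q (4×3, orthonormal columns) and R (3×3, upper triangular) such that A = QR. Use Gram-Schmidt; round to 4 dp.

Q = [[0.2673, 0.6708, 0.3751], [0.0000, 0.2236, 0.6808], [0.5345, -0.6708, 0.4585], [-0.8018, -0.2236, 0.4307]], R = [[3.7417, 3.7417, -1.6036], [0.0000, 4.4721, 2.2361], [0.0000, 0.0000, 5.1409]]

v_1 = (1, 0, 2, -3); ‖v_1‖ = 3.7417, so e_1 = (0.2673, 0.0000, 0.5345, -0.8018).
e_1·v_2 = 0.2673·4 + 0.0000·1 + 0.5345·(-1) + (-0.8018)·(-4) = 3.7417.
u_2 = v_2 − 3.7417·e_1 = (3.0000, 1.0000, -3.0000, -1.0000).
‖u_2‖ = 4.4721, so e_2 = (0.6708, 0.2236, -0.6708, -0.2236).
e_1·v_3 = 0.2673·3 + 0.0000·4 + 0.5345·0 + (-0.8018)·3 = -1.6036; e_2·v_3 = 0.6708·3 + 0.2236·4 + (-0.6708)·0 + (-0.2236)·3 = 2.2361.
u_3 = v_3 + 1.6036·e_1 − 2.2361·e_2 = (1.9286, 3.5000, 2.3571, 2.2143).
‖u_3‖ = 5.1409, so e_3 = (0.3751, 0.6808, 0.4585, 0.4307).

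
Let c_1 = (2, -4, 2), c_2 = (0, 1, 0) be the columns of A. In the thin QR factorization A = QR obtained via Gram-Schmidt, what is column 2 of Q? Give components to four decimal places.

e_2 = (0.5774, 0.5774, 0.5774)

c_1 = (2, -4, 2); ‖c_1‖ = 4.8990, so e_1 = (0.4082, -0.8165, 0.4082).
e_1·c_2 = 0.4082·0 + (-0.8165)·1 + 0.4082·0 = -0.8165.
u_2 = c_2 + 0.8165·e_1 = (0.3333, 0.3333, 0.3333).
‖u_2‖ = 0.5774, so e_2 = (0.5774, 0.5774, 0.5774).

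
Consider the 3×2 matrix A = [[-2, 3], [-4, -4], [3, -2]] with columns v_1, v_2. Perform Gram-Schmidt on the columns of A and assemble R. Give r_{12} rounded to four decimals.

v_1 = (-2, -4, 3); ‖v_1‖ = 5.3852, so e_1 = (-0.3714, -0.7428, 0.5571).
r_{12} = e_1·v_2 = 0.7428.

r_{12} = 0.7428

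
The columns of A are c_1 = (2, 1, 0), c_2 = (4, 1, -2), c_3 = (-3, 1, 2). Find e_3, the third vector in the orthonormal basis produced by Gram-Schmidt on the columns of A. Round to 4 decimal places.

c_1 = (2, 1, 0); ‖c_1‖ = 2.2361, so e_1 = (0.8944, 0.4472, 0.0000).
e_1·c_2 = 0.8944·4 + 0.4472·1 + 0.0000·(-2) = 4.0249.
u_2 = c_2 − 4.0249·e_1 = (0.4000, -0.8000, -2.0000).
‖u_2‖ = 2.1909, so e_2 = (0.1826, -0.3651, -0.9129).
e_1·c_3 = 0.8944·(-3) + 0.4472·1 + 0.0000·2 = -2.2361; e_2·c_3 = 0.1826·(-3) + (-0.3651)·1 + (-0.9129)·2 = -2.7386.
u_3 = c_3 + 2.2361·e_1 + 2.7386·e_2 = (-0.5000, 1.0000, -0.5000).
‖u_3‖ = 1.2247, so e_3 = (-0.4082, 0.8165, -0.4082).

e_3 = (-0.4082, 0.8165, -0.4082)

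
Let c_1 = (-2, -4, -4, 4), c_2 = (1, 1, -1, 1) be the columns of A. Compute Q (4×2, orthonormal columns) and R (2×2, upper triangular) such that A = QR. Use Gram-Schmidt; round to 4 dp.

Q = [[-0.2774, 0.5437], [-0.5547, 0.5826], [-0.5547, -0.4272], [0.5547, 0.4272]], R = [[7.2111, 0.2774], [0.0000, 1.9807]]

c_1 = (-2, -4, -4, 4); ‖c_1‖ = 7.2111, so e_1 = (-0.2774, -0.5547, -0.5547, 0.5547).
e_1·c_2 = (-0.2774)·1 + (-0.5547)·1 + (-0.5547)·(-1) + 0.5547·1 = 0.2774.
u_2 = c_2 − 0.2774·e_1 = (1.0769, 1.1538, -0.8462, 0.8462).
‖u_2‖ = 1.9807, so e_2 = (0.5437, 0.5826, -0.4272, 0.4272).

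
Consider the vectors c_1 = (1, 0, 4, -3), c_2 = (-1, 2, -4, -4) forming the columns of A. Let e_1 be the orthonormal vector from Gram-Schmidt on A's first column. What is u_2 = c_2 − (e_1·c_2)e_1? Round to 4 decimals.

u_2 = (-0.8077, 2.0000, -3.2308, -4.5769)

c_1 = (1, 0, 4, -3); ‖c_1‖ = 5.0990, so e_1 = (0.1961, 0.0000, 0.7845, -0.5883).
e_1·c_2 = 0.1961·(-1) + 0.0000·2 + 0.7845·(-4) + (-0.5883)·(-4) = -0.9806.
u_2 = c_2 + 0.9806·e_1 = (-0.8077, 2.0000, -3.2308, -4.5769).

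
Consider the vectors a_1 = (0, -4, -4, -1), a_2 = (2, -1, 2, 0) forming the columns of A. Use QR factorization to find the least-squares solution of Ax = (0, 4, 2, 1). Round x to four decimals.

a_1 = (0, -4, -4, -1); ‖a_1‖ = 5.7446, so q_1 = (0.0000, -0.6963, -0.6963, -0.1741).
q_1·a_2 = 0.0000·2 + (-0.6963)·(-1) + (-0.6963)·2 + (-0.1741)·0 = -0.6963.
u_2 = a_2 + 0.6963·q_1 = (2.0000, -1.4848, 1.5152, -0.1212).
‖u_2‖ = 2.9181, so q_2 = (0.6854, -0.5088, 0.5192, -0.0415).
Qᵀb = (-4.3519, -1.0385).
Back-substitute: x_2 = -1.0385/2.9181 = -0.3559.
x_1 = (-4.3519 + 0.6963·(-0.3559))/5.7446 = -0.8007.

x = (-0.8007, -0.3559)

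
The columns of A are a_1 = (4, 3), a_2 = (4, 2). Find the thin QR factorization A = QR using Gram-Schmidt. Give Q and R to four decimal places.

Q = [[0.8000, 0.6000], [0.6000, -0.8000]], R = [[5.0000, 4.4000], [0.0000, 0.8000]]

q_1 = a_1/‖a_1‖ = (4, 3)/5.0000 = (0.8000, 0.6000).
r_{12} = q_1·a_2 = 4.4000.
u_2 = a_2 − 4.4000·q_1 = (0.4800, -0.6400).
‖u_2‖ = 0.8000, so q_2 = (0.6000, -0.8000).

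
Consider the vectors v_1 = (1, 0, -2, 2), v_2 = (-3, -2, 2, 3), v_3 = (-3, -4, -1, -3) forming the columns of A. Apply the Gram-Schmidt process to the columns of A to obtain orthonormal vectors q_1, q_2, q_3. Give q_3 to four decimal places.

v_1 = (1, 0, -2, 2); ‖v_1‖ = 3.0000, so q_1 = (0.3333, 0.0000, -0.6667, 0.6667).
q_1·v_2 = 0.3333·(-3) + 0.0000·(-2) + (-0.6667)·2 + 0.6667·3 = -0.3333.
u_2 = v_2 + 0.3333·q_1 = (-2.8889, -2.0000, 1.7778, 3.2222).
‖u_2‖ = 5.0881, so q_2 = (-0.5678, -0.3931, 0.3494, 0.6333).
q_1·v_3 = 0.3333·(-3) + 0.0000·(-4) + (-0.6667)·(-1) + 0.6667·(-3) = -2.3333; q_2·v_3 = (-0.5678)·(-3) + (-0.3931)·(-4) + 0.3494·(-1) + 0.6333·(-3) = 1.0264.
u_3 = v_3 + 2.3333·q_1 − 1.0264·q_2 = (-1.6395, -3.5966, -2.9142, -2.0944).
‖u_3‖ = 5.3387, so q_3 = (-0.3071, -0.6737, -0.5459, -0.3923).

q_3 = (-0.3071, -0.6737, -0.5459, -0.3923)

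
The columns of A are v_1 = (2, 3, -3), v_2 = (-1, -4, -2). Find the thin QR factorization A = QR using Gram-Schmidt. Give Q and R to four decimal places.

q_1 = v_1/‖v_1‖ = (2, 3, -3)/4.6904 = (0.4264, 0.6396, -0.6396).
r_{12} = q_1·v_2 = -1.7056.
u_2 = v_2 + 1.7056·q_1 = (-0.2727, -2.9091, -3.0909).
‖u_2‖ = 4.2533, so q_2 = (-0.0641, -0.6840, -0.7267).

Q = [[0.4264, -0.0641], [0.6396, -0.6840], [-0.6396, -0.7267]], R = [[4.6904, -1.7056], [0.0000, 4.2533]]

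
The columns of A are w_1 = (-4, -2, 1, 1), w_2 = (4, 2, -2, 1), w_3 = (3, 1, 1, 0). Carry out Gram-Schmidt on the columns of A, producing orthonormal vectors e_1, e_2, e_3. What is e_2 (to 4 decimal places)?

e_2 = (0.0817, 0.0408, -0.4697, 0.8781)

w_1 = (-4, -2, 1, 1); ‖w_1‖ = 4.6904, so e_1 = (-0.8528, -0.4264, 0.2132, 0.2132).
e_1·w_2 = (-0.8528)·4 + (-0.4264)·2 + 0.2132·(-2) + 0.2132·1 = -4.4772.
u_2 = w_2 + 4.4772·e_1 = (0.1818, 0.0909, -1.0455, 1.9545).
‖u_2‖ = 2.2259, so e_2 = (0.0817, 0.0408, -0.4697, 0.8781).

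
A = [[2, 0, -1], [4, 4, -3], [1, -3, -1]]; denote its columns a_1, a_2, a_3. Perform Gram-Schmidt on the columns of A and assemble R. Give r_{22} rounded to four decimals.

a_1 = (2, 4, 1); ‖a_1‖ = 4.5826, so q_1 = (0.4364, 0.8729, 0.2182).
q_1·a_2 = 0.4364·0 + 0.8729·4 + 0.2182·(-3) = 2.8368.
u_2 = a_2 − 2.8368·q_1 = (-1.2381, 1.5238, -3.6190).
r_{22} = ‖u_2‖ = 4.1173.

r_{22} = 4.1173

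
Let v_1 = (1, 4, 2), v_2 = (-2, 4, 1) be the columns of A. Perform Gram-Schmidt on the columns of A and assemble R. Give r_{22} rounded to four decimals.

r_{22} = 2.9681

v_1 = (1, 4, 2); ‖v_1‖ = 4.5826, so e_1 = (0.2182, 0.8729, 0.4364).
e_1·v_2 = 0.2182·(-2) + 0.8729·4 + 0.4364·1 = 3.4915.
u_2 = v_2 − 3.4915·e_1 = (-2.7619, 0.9524, -0.5238).
r_{22} = ‖u_2‖ = 2.9681.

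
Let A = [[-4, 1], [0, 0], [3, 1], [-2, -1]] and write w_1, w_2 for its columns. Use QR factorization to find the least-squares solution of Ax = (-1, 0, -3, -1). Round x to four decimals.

x = (-0.0698, -0.9767)

w_1 = (-4, 0, 3, -2); ‖w_1‖ = 5.3852, so q_1 = (-0.7428, 0.0000, 0.5571, -0.3714).
q_1·w_2 = (-0.7428)·1 + 0.0000·0 + 0.5571·1 + (-0.3714)·(-1) = 0.1857.
u_2 = w_2 − 0.1857·q_1 = (1.1379, 0.0000, 0.8966, -0.9310).
‖u_2‖ = 1.7221, so q_2 = (0.6608, 0.0000, 0.5206, -0.5406).
Qᵀb = (-0.5571, -1.6820).
Back-substitute: x_2 = -1.6820/1.7221 = -0.9767.
x_1 = (-0.5571 − 0.1857·(-0.9767))/5.3852 = -0.0698.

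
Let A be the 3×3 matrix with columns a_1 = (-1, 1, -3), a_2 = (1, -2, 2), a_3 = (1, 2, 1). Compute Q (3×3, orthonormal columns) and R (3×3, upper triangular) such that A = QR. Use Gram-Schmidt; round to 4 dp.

Q = [[-0.3015, 0.1421, 0.9428], [0.3015, -0.9239, 0.2357], [-0.9045, -0.3553, -0.2357]], R = [[3.3166, -2.7136, -0.6030], [0.0000, 1.2792, -2.0609], [0.0000, 0.0000, 1.1785]]

a_1 = (-1, 1, -3); ‖a_1‖ = 3.3166, so q_1 = (-0.3015, 0.3015, -0.9045).
q_1·a_2 = (-0.3015)·1 + 0.3015·(-2) + (-0.9045)·2 = -2.7136.
u_2 = a_2 + 2.7136·q_1 = (0.1818, -1.1818, -0.4545).
‖u_2‖ = 1.2792, so q_2 = (0.1421, -0.9239, -0.3553).
q_1·a_3 = (-0.3015)·1 + 0.3015·2 + (-0.9045)·1 = -0.6030; q_2·a_3 = 0.1421·1 + (-0.9239)·2 + (-0.3553)·1 = -2.0609.
u_3 = a_3 + 0.6030·q_1 + 2.0609·q_2 = (1.1111, 0.2778, -0.2778).
‖u_3‖ = 1.1785, so q_3 = (0.9428, 0.2357, -0.2357).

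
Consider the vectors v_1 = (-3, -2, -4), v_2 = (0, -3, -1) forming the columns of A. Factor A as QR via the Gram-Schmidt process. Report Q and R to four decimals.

e_1 = v_1/‖v_1‖ = (-3, -2, -4)/5.3852 = (-0.5571, -0.3714, -0.7428).
r_{12} = e_1·v_2 = 1.8570.
u_2 = v_2 − 1.8570·e_1 = (1.0345, -2.3103, 0.3793).
‖u_2‖ = 2.5596, so e_2 = (0.4042, -0.9026, 0.1482).

Q = [[-0.5571, 0.4042], [-0.3714, -0.9026], [-0.7428, 0.1482]], R = [[5.3852, 1.8570], [0.0000, 2.5596]]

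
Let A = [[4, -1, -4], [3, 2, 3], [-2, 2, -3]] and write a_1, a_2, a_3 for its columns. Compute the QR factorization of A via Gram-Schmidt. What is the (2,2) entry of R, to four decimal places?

a_1 = (4, 3, -2); ‖a_1‖ = 5.3852, so e_1 = (0.7428, 0.5571, -0.3714).
e_1·a_2 = 0.7428·(-1) + 0.5571·2 + (-0.3714)·2 = -0.3714.
u_2 = a_2 + 0.3714·e_1 = (-0.7241, 2.2069, 1.8621).
r_{22} = ‖u_2‖ = 2.9769.

r_{22} = 2.9769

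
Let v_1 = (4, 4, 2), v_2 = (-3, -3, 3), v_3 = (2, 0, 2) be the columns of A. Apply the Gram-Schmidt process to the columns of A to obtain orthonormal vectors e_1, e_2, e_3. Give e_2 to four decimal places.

e_2 = (-0.2357, -0.2357, 0.9428)

e_1 = v_1/‖v_1‖ = (4, 4, 2)/6.0000 = (0.6667, 0.6667, 0.3333).
r_{12} = e_1·v_2 = -3.0000.
u_2 = v_2 + 3.0000·e_1 = (-1.0000, -1.0000, 4.0000).
‖u_2‖ = 4.2426, so e_2 = (-0.2357, -0.2357, 0.9428).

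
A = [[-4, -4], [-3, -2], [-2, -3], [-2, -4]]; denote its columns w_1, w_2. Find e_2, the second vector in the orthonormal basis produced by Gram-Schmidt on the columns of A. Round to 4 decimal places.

e_2 = (0.1519, 0.5318, -0.3419, -0.7597)

w_1 = (-4, -3, -2, -2); ‖w_1‖ = 5.7446, so e_1 = (-0.6963, -0.5222, -0.3482, -0.3482).
e_1·w_2 = (-0.6963)·(-4) + (-0.5222)·(-2) + (-0.3482)·(-3) + (-0.3482)·(-4) = 6.2668.
u_2 = w_2 − 6.2668·e_1 = (0.3636, 1.2727, -0.8182, -1.8182).
‖u_2‖ = 2.3932, so e_2 = (0.1519, 0.5318, -0.3419, -0.7597).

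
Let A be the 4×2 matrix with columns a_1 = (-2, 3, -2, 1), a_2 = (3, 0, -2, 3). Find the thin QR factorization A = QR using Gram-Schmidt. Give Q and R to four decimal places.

Q = [[-0.4714, 0.6641], [0.7071, -0.0356], [-0.4714, -0.4032], [0.2357, 0.6286]], R = [[4.2426, 0.2357], [0.0000, 4.6845]]

q_1 = a_1/‖a_1‖ = (-2, 3, -2, 1)/4.2426 = (-0.4714, 0.7071, -0.4714, 0.2357).
r_{12} = q_1·a_2 = 0.2357.
u_2 = a_2 − 0.2357·q_1 = (3.1111, -0.1667, -1.8889, 2.9444).
‖u_2‖ = 4.6845, so q_2 = (0.6641, -0.0356, -0.4032, 0.6286).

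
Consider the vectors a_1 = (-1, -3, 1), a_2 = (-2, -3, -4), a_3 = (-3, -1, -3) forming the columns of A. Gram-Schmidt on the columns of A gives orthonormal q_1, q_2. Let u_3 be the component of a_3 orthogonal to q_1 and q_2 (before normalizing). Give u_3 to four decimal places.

a_1 = (-1, -3, 1); ‖a_1‖ = 3.3166, so q_1 = (-0.3015, -0.9045, 0.3015).
q_1·a_2 = (-0.3015)·(-2) + (-0.9045)·(-3) + 0.3015·(-4) = 2.1106.
u_2 = a_2 − 2.1106·q_1 = (-1.3636, -1.0909, -4.6364).
‖u_2‖ = 4.9543, so q_2 = (-0.2752, -0.2202, -0.9358).
q_1·a_3 = (-0.3015)·(-3) + (-0.9045)·(-1) + 0.3015·(-3) = 0.9045; q_2·a_3 = (-0.2752)·(-3) + (-0.2202)·(-1) + (-0.9358)·(-3) = 3.8534.
u_3 = a_3 − 0.9045·q_1 − 3.8534·q_2 = (-1.6667, 0.6667, 0.3333).

u_3 = (-1.6667, 0.6667, 0.3333)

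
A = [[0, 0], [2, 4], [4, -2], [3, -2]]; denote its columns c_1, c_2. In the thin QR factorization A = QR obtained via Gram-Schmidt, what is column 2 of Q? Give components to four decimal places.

e_2 = (0.0000, 0.9252, -0.2458, -0.2891)

c_1 = (0, 2, 4, 3); ‖c_1‖ = 5.3852, so e_1 = (0.0000, 0.3714, 0.7428, 0.5571).
e_1·c_2 = 0.0000·0 + 0.3714·4 + 0.7428·(-2) + 0.5571·(-2) = -1.1142.
u_2 = c_2 + 1.1142·e_1 = (0.0000, 4.4138, -1.1724, -1.3793).
‖u_2‖ = 4.7706, so e_2 = (0.0000, 0.9252, -0.2458, -0.2891).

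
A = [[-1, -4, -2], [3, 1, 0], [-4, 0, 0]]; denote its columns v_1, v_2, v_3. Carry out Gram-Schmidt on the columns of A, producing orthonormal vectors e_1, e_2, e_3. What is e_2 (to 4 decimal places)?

v_1 = (-1, 3, -4); ‖v_1‖ = 5.0990, so e_1 = (-0.1961, 0.5883, -0.7845).
e_1·v_2 = (-0.1961)·(-4) + 0.5883·1 + (-0.7845)·0 = 1.3728.
u_2 = v_2 − 1.3728·e_1 = (-3.7308, 0.1923, 1.0769).
‖u_2‖ = 3.8879, so e_2 = (-0.9596, 0.0495, 0.2770).

e_2 = (-0.9596, 0.0495, 0.2770)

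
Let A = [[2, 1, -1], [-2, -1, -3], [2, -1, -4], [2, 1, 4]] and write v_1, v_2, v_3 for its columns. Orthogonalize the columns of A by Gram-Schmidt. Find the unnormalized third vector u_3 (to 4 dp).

e_1 = v_1/‖v_1‖ = (2, -2, 2, 2)/4.0000 = (0.5000, -0.5000, 0.5000, 0.5000).
r_{12} = e_1·v_2 = 1.0000.
u_2 = v_2 − 1.0000·e_1 = (0.5000, -0.5000, -1.5000, 0.5000).
‖u_2‖ = 1.7321, so e_2 = (0.2887, -0.2887, -0.8660, 0.2887).
r_{13} = e_1·v_3 = 1.0000; r_{23} = e_2·v_3 = 5.1962.
u_3 = v_3 − 1.0000·e_1 − 5.1962·e_2 = (-3.0000, -1.0000, 0.0000, 2.0000).

u_3 = (-3.0000, -1.0000, 0.0000, 2.0000)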